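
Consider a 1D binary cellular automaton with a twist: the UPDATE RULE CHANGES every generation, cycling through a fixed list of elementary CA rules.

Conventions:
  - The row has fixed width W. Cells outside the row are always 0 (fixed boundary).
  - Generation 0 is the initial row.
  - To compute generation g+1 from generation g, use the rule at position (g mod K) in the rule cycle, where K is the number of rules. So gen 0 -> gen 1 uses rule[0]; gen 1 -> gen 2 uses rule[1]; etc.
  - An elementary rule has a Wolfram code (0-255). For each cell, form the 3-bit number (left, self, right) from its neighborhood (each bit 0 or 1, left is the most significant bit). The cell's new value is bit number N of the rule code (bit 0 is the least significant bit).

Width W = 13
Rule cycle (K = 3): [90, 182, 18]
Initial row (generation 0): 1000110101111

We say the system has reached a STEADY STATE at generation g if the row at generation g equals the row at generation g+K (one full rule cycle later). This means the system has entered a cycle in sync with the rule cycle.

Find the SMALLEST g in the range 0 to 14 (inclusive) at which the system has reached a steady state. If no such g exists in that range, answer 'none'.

Answer: 3

Derivation:
Gen 0: 1000110101111
Gen 1 (rule 90): 0101110001001
Gen 2 (rule 182): 1110101011111
Gen 3 (rule 18): 0000000000000
Gen 4 (rule 90): 0000000000000
Gen 5 (rule 182): 0000000000000
Gen 6 (rule 18): 0000000000000
Gen 7 (rule 90): 0000000000000
Gen 8 (rule 182): 0000000000000
Gen 9 (rule 18): 0000000000000
Gen 10 (rule 90): 0000000000000
Gen 11 (rule 182): 0000000000000
Gen 12 (rule 18): 0000000000000
Gen 13 (rule 90): 0000000000000
Gen 14 (rule 182): 0000000000000
Gen 15 (rule 18): 0000000000000
Gen 16 (rule 90): 0000000000000
Gen 17 (rule 182): 0000000000000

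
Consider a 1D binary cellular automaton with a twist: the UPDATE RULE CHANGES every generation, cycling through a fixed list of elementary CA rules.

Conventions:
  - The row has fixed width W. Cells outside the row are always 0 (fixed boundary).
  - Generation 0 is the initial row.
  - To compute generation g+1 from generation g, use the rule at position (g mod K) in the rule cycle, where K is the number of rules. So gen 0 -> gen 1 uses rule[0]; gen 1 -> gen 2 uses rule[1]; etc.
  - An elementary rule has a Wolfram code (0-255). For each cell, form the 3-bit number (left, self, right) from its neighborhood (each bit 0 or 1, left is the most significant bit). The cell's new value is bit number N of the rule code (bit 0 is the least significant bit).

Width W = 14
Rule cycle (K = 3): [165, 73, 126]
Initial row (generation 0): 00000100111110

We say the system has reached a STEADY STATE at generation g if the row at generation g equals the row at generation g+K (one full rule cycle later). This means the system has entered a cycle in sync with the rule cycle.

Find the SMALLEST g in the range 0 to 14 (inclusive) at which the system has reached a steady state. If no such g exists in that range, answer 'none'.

Answer: 8

Derivation:
Gen 0: 00000100111110
Gen 1 (rule 165): 11110100011100
Gen 2 (rule 73): 10010001010101
Gen 3 (rule 126): 11111011111111
Gen 4 (rule 165): 01110101111110
Gen 5 (rule 73): 01010001000010
Gen 6 (rule 126): 11111011100111
Gen 7 (rule 165): 01110101000010
Gen 8 (rule 73): 01010000011000
Gen 9 (rule 126): 11111000111100
Gen 10 (rule 165): 01110010011001
Gen 11 (rule 73): 01010000011000
Gen 12 (rule 126): 11111000111100
Gen 13 (rule 165): 01110010011001
Gen 14 (rule 73): 01010000011000
Gen 15 (rule 126): 11111000111100
Gen 16 (rule 165): 01110010011001
Gen 17 (rule 73): 01010000011000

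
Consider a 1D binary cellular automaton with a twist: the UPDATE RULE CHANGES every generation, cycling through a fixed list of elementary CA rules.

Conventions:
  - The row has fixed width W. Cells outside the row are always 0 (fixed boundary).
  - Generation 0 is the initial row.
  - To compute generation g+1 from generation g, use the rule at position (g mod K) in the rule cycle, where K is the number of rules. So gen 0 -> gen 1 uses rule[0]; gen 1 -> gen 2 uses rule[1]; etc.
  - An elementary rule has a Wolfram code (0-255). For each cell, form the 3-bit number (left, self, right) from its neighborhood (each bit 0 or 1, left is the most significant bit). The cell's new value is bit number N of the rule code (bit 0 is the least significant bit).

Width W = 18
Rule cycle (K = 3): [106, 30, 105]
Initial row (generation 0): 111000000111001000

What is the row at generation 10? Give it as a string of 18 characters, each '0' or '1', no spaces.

Answer: 100001110001011110

Derivation:
Gen 0: 111000000111001000
Gen 1 (rule 106): 101000001101010000
Gen 2 (rule 30): 101100011001011000
Gen 3 (rule 105): 011101011000111011
Gen 4 (rule 106): 110110111001101111
Gen 5 (rule 30): 100100100111001000
Gen 6 (rule 105): 000000000101000011
Gen 7 (rule 106): 000000001010000111
Gen 8 (rule 30): 000000011011001100
Gen 9 (rule 105): 111111011111001101
Gen 10 (rule 106): 100001110001011110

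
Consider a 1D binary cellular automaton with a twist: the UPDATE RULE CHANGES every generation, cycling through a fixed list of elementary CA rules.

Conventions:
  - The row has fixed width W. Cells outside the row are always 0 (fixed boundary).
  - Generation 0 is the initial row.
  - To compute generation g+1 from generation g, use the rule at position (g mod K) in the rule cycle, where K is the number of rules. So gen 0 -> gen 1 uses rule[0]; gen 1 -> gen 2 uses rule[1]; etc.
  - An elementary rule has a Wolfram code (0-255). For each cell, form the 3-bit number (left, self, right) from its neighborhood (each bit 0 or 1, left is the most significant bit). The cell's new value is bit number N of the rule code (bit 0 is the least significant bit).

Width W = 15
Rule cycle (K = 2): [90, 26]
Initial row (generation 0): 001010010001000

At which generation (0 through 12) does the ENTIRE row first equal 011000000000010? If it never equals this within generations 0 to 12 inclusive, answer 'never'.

Answer: 6

Derivation:
Gen 0: 001010010001000
Gen 1 (rule 90): 010001101010100
Gen 2 (rule 26): 101011000000010
Gen 3 (rule 90): 000011100000101
Gen 4 (rule 26): 000110010001000
Gen 5 (rule 90): 001111101010100
Gen 6 (rule 26): 011000000000010
Gen 7 (rule 90): 111100000000101
Gen 8 (rule 26): 100010000001000
Gen 9 (rule 90): 010101000010100
Gen 10 (rule 26): 100000100100010
Gen 11 (rule 90): 010001011010101
Gen 12 (rule 26): 101010010000000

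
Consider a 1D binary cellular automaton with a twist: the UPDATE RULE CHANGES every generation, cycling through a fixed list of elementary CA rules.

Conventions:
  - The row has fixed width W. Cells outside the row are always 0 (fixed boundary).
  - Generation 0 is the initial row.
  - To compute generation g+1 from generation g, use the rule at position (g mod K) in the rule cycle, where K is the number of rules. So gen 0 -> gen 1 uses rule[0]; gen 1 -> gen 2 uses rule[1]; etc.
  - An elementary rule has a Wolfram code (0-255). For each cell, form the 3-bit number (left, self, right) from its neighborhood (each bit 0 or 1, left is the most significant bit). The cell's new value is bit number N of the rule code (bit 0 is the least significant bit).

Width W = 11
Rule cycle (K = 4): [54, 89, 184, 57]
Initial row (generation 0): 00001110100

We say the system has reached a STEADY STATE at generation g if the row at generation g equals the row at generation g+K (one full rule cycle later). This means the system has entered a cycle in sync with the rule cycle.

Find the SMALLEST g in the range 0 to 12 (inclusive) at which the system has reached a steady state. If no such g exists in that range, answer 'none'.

Answer: none

Derivation:
Gen 0: 00001110100
Gen 1 (rule 54): 00010001110
Gen 2 (rule 89): 11001101011
Gen 3 (rule 184): 10101010110
Gen 4 (rule 57): 01010101101
Gen 5 (rule 54): 11111110011
Gen 6 (rule 89): 10000011011
Gen 7 (rule 184): 01000010110
Gen 8 (rule 57): 00111001101
Gen 9 (rule 54): 01000110011
Gen 10 (rule 89): 00110111011
Gen 11 (rule 184): 00101110110
Gen 12 (rule 57): 10011001101
Gen 13 (rule 54): 11100110011
Gen 14 (rule 89): 10110111011
Gen 15 (rule 184): 01101110110
Gen 16 (rule 57): 01011001101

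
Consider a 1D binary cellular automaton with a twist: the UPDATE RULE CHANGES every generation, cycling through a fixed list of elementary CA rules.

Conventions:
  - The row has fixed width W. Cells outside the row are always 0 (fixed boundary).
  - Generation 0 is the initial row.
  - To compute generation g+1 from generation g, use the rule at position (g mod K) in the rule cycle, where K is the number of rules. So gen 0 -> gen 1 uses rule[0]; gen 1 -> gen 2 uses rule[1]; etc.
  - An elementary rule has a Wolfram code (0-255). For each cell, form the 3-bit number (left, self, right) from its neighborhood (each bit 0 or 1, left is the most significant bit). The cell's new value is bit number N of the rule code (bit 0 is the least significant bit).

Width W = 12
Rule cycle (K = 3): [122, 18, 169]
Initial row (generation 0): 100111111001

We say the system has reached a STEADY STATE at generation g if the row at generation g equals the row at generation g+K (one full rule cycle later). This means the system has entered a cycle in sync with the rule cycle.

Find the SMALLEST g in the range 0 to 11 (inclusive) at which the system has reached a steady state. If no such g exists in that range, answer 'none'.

Answer: 2

Derivation:
Gen 0: 100111111001
Gen 1 (rule 122): 011100001110
Gen 2 (rule 18): 100010010001
Gen 3 (rule 169): 001000000100
Gen 4 (rule 122): 010100001010
Gen 5 (rule 18): 100010010001
Gen 6 (rule 169): 001000000100
Gen 7 (rule 122): 010100001010
Gen 8 (rule 18): 100010010001
Gen 9 (rule 169): 001000000100
Gen 10 (rule 122): 010100001010
Gen 11 (rule 18): 100010010001
Gen 12 (rule 169): 001000000100
Gen 13 (rule 122): 010100001010
Gen 14 (rule 18): 100010010001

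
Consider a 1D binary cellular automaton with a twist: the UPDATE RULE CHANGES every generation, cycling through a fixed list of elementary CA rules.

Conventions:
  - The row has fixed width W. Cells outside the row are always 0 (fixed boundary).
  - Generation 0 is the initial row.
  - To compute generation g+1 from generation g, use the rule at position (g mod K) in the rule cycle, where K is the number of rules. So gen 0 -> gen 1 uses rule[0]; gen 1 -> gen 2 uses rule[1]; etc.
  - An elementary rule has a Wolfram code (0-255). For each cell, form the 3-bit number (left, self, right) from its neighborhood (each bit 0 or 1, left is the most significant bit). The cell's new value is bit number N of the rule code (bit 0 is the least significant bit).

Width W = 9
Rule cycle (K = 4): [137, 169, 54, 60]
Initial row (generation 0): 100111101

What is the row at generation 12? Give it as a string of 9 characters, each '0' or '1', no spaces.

Answer: 101100101

Derivation:
Gen 0: 100111101
Gen 1 (rule 137): 000111000
Gen 2 (rule 169): 110110011
Gen 3 (rule 54): 001001100
Gen 4 (rule 60): 001101010
Gen 5 (rule 137): 101000000
Gen 6 (rule 169): 010011111
Gen 7 (rule 54): 111100000
Gen 8 (rule 60): 100010000
Gen 9 (rule 137): 001000111
Gen 10 (rule 169): 100010110
Gen 11 (rule 54): 110111001
Gen 12 (rule 60): 101100101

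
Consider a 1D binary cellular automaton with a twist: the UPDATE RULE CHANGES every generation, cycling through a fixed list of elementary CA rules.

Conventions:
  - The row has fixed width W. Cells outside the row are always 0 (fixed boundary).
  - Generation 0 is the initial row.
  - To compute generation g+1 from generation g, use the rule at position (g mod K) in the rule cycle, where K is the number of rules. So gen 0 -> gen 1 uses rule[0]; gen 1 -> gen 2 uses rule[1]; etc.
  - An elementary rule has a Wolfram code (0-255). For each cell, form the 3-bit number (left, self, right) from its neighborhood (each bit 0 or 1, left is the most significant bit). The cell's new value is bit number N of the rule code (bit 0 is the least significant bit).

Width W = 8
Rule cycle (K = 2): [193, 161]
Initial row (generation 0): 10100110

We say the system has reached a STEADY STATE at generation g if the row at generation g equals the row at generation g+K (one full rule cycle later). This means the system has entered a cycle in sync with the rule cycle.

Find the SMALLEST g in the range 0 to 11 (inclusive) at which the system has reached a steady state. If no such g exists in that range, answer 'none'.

Gen 0: 10100110
Gen 1 (rule 193): 00000010
Gen 2 (rule 161): 11111000
Gen 3 (rule 193): 01111011
Gen 4 (rule 161): 00110100
Gen 5 (rule 193): 10010001
Gen 6 (rule 161): 00000100
Gen 7 (rule 193): 11110001
Gen 8 (rule 161): 01100100
Gen 9 (rule 193): 00100001
Gen 10 (rule 161): 10001100
Gen 11 (rule 193): 00100101
Gen 12 (rule 161): 10000010
Gen 13 (rule 193): 00111000

Answer: none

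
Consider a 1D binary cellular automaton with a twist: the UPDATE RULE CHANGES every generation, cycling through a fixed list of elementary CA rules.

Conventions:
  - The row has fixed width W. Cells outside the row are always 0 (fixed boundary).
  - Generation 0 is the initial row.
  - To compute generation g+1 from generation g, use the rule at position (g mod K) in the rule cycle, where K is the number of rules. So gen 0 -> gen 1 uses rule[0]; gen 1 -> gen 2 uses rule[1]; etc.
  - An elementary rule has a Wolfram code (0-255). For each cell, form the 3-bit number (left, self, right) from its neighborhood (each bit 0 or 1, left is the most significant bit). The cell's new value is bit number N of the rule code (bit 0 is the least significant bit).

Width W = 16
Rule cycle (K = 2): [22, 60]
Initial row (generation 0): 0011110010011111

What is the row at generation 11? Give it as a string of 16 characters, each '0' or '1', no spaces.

Gen 0: 0011110010011111
Gen 1 (rule 22): 0100001111100000
Gen 2 (rule 60): 0110001000010000
Gen 3 (rule 22): 1001011100111000
Gen 4 (rule 60): 1101110010100100
Gen 5 (rule 22): 0000001110111110
Gen 6 (rule 60): 0000001001100001
Gen 7 (rule 22): 0000011110010011
Gen 8 (rule 60): 0000010001011010
Gen 9 (rule 22): 0000111011000011
Gen 10 (rule 60): 0000100110100010
Gen 11 (rule 22): 0001111000110111

Answer: 0001111000110111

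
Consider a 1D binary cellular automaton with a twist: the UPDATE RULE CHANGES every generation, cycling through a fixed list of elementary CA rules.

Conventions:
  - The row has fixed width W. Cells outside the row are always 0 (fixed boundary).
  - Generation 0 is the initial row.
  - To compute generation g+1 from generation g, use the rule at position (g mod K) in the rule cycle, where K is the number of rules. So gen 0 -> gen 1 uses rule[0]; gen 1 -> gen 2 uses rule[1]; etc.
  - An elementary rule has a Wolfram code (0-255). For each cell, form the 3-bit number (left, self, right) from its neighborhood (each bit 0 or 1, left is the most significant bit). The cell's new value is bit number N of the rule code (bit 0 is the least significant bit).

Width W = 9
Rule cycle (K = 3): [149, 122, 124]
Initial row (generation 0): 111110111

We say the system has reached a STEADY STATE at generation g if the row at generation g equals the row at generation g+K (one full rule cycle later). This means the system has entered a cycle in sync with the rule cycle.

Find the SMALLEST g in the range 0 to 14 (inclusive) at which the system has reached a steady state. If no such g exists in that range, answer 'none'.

Gen 0: 111110111
Gen 1 (rule 149): 011100010
Gen 2 (rule 122): 110110101
Gen 3 (rule 124): 111111111
Gen 4 (rule 149): 011111110
Gen 5 (rule 122): 110000011
Gen 6 (rule 124): 111000011
Gen 7 (rule 149): 010111000
Gen 8 (rule 122): 101101100
Gen 9 (rule 124): 111111110
Gen 10 (rule 149): 011111101
Gen 11 (rule 122): 110000110
Gen 12 (rule 124): 111000111
Gen 13 (rule 149): 010110010
Gen 14 (rule 122): 101111101
Gen 15 (rule 124): 111000111
Gen 16 (rule 149): 010110010
Gen 17 (rule 122): 101111101

Answer: 12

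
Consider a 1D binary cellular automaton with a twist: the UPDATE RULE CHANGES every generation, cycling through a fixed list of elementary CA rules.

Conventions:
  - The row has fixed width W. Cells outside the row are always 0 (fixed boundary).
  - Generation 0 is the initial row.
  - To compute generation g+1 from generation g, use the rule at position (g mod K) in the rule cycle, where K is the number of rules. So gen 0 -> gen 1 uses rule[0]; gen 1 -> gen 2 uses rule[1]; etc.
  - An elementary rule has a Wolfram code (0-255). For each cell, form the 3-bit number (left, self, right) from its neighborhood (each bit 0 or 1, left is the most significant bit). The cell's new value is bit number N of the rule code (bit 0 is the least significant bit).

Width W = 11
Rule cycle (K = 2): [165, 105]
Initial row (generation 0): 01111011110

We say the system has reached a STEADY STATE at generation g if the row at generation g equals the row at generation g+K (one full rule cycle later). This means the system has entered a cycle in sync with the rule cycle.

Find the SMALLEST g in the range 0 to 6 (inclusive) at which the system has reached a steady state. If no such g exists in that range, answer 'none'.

Answer: 6

Derivation:
Gen 0: 01111011110
Gen 1 (rule 165): 00110101100
Gen 2 (rule 105): 10111011101
Gen 3 (rule 165): 11010101011
Gen 4 (rule 105): 11101010111
Gen 5 (rule 165): 01011111010
Gen 6 (rule 105): 00110001100
Gen 7 (rule 165): 10000100001
Gen 8 (rule 105): 00110001100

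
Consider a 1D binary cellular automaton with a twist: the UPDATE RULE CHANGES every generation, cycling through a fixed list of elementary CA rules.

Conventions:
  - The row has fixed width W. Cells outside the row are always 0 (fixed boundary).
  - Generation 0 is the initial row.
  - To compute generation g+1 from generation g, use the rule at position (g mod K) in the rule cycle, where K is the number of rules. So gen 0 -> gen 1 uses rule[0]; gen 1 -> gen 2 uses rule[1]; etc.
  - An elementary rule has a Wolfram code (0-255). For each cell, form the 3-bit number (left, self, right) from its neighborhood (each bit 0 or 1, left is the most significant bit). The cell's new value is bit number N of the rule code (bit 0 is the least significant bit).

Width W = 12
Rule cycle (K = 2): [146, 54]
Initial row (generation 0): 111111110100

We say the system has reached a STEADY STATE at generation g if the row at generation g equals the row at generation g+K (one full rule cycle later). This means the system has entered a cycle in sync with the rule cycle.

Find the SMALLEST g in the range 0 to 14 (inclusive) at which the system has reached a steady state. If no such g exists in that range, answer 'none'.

Answer: 4

Derivation:
Gen 0: 111111110100
Gen 1 (rule 146): 011111100010
Gen 2 (rule 54): 100000010111
Gen 3 (rule 146): 010000100010
Gen 4 (rule 54): 111001110111
Gen 5 (rule 146): 010110100010
Gen 6 (rule 54): 111001110111
Gen 7 (rule 146): 010110100010
Gen 8 (rule 54): 111001110111
Gen 9 (rule 146): 010110100010
Gen 10 (rule 54): 111001110111
Gen 11 (rule 146): 010110100010
Gen 12 (rule 54): 111001110111
Gen 13 (rule 146): 010110100010
Gen 14 (rule 54): 111001110111
Gen 15 (rule 146): 010110100010
Gen 16 (rule 54): 111001110111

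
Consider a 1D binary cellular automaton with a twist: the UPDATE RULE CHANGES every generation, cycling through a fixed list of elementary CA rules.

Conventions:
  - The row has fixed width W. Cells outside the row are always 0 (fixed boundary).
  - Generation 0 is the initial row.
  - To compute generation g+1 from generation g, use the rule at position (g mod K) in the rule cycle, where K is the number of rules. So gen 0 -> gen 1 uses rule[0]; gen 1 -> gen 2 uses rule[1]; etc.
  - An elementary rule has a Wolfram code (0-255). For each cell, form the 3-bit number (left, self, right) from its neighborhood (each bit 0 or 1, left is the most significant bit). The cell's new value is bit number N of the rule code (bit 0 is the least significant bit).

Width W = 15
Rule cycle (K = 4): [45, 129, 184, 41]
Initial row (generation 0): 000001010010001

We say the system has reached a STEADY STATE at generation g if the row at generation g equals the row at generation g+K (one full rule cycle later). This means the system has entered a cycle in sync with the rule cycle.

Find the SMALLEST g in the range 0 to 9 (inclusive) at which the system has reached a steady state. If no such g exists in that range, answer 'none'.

Answer: none

Derivation:
Gen 0: 000001010010001
Gen 1 (rule 45): 111101110010101
Gen 2 (rule 129): 011000100000000
Gen 3 (rule 184): 010100010000000
Gen 4 (rule 41): 001001000111111
Gen 5 (rule 45): 101001010100000
Gen 6 (rule 129): 000000000001111
Gen 7 (rule 184): 000000000001110
Gen 8 (rule 41): 111111111101000
Gen 9 (rule 45): 100000000011011
Gen 10 (rule 129): 001111111000000
Gen 11 (rule 184): 001111110100000
Gen 12 (rule 41): 101000001001111
Gen 13 (rule 45): 111011101001000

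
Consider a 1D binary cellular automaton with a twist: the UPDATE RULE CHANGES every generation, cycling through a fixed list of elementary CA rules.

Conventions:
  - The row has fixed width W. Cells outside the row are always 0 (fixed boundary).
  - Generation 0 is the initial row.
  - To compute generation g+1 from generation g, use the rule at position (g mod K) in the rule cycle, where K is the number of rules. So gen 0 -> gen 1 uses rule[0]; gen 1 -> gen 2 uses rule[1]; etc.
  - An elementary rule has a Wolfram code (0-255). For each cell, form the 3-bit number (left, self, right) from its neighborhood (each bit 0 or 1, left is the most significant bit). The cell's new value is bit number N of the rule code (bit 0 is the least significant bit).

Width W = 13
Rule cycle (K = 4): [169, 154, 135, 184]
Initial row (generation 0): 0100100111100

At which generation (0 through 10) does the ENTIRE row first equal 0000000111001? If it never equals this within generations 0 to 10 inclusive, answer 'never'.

Gen 0: 0100100111100
Gen 1 (rule 169): 0000000111001
Gen 2 (rule 154): 0000001110110
Gen 3 (rule 135): 1111110100000
Gen 4 (rule 184): 1111101010000
Gen 5 (rule 169): 1111010100111
Gen 6 (rule 154): 1110000011110
Gen 7 (rule 135): 0100111101100
Gen 8 (rule 184): 0010111011010
Gen 9 (rule 169): 1001110110100
Gen 10 (rule 154): 0111100100010

Answer: 1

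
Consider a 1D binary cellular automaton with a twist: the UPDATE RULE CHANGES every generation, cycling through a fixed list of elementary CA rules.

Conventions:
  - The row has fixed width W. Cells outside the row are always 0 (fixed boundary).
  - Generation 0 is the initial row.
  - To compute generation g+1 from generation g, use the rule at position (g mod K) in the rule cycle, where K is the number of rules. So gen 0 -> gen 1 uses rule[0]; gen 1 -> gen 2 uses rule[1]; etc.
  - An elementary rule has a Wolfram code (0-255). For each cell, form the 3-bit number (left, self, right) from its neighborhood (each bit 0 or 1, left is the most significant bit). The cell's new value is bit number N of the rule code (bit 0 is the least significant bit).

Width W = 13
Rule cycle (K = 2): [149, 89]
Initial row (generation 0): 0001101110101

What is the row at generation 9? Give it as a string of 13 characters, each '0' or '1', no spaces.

Gen 0: 0001101110101
Gen 1 (rule 149): 1100000100101
Gen 2 (rule 89): 1111110010000
Gen 3 (rule 149): 0111101011111
Gen 4 (rule 89): 0100100010001
Gen 5 (rule 149): 0110111011101
Gen 6 (rule 89): 0110101010100
Gen 7 (rule 149): 0000101010111
Gen 8 (rule 89): 1110000000101
Gen 9 (rule 149): 0101111110101

Answer: 0101111110101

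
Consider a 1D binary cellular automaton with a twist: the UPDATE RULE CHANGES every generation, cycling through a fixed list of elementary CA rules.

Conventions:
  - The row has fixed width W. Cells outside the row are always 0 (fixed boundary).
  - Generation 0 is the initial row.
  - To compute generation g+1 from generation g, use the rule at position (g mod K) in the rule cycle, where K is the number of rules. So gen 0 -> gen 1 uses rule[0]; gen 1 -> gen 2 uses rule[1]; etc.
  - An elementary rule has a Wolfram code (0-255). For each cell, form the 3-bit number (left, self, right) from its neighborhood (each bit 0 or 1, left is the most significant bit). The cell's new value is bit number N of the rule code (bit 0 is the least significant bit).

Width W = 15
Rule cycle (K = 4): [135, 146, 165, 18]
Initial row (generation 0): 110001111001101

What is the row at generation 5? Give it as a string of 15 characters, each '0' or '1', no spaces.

Gen 0: 110001111001101
Gen 1 (rule 135): 000110110010001
Gen 2 (rule 146): 001000001101010
Gen 3 (rule 165): 101011100011110
Gen 4 (rule 18): 000000010100001
Gen 5 (rule 135): 111111110101111

Answer: 111111110101111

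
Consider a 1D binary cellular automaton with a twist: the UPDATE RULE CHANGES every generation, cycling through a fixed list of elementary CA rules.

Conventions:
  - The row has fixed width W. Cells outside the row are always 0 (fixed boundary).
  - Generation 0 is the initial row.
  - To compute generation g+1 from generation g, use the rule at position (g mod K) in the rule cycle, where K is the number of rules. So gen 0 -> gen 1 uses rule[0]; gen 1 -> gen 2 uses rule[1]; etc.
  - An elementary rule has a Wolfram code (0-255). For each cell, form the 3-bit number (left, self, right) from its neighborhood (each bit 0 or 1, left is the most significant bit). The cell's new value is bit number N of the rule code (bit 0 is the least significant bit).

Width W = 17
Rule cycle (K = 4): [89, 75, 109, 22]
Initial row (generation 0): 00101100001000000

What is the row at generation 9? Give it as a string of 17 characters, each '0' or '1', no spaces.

Answer: 11111011111111111

Derivation:
Gen 0: 00101100001000000
Gen 1 (rule 89): 10001111100111111
Gen 2 (rule 75): 00111000101100001
Gen 3 (rule 109): 10101010111101101
Gen 4 (rule 22): 10101010000000001
Gen 5 (rule 89): 00000001111111100
Gen 6 (rule 75): 11111111000000101
Gen 7 (rule 109): 10000001011110111
Gen 8 (rule 22): 11000011000000000
Gen 9 (rule 89): 11111011111111111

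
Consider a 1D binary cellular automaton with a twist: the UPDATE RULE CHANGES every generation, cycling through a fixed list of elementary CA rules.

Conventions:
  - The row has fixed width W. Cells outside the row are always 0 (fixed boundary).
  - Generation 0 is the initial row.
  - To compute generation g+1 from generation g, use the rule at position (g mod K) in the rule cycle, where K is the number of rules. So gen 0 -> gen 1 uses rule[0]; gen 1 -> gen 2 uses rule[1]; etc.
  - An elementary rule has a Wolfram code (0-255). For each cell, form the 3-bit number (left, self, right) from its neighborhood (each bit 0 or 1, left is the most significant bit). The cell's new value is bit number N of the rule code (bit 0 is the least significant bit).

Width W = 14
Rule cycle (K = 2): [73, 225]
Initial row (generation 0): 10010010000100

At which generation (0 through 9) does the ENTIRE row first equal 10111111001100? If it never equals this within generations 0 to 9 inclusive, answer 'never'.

Gen 0: 10010010000100
Gen 1 (rule 73): 00000000110001
Gen 2 (rule 225): 11111110010100
Gen 3 (rule 73): 10000010000001
Gen 4 (rule 225): 00111000111100
Gen 5 (rule 73): 10101010100101
Gen 6 (rule 225): 01010101000010
Gen 7 (rule 73): 00000000011000
Gen 8 (rule 225): 11111111001011
Gen 9 (rule 73): 10000001000011

Answer: never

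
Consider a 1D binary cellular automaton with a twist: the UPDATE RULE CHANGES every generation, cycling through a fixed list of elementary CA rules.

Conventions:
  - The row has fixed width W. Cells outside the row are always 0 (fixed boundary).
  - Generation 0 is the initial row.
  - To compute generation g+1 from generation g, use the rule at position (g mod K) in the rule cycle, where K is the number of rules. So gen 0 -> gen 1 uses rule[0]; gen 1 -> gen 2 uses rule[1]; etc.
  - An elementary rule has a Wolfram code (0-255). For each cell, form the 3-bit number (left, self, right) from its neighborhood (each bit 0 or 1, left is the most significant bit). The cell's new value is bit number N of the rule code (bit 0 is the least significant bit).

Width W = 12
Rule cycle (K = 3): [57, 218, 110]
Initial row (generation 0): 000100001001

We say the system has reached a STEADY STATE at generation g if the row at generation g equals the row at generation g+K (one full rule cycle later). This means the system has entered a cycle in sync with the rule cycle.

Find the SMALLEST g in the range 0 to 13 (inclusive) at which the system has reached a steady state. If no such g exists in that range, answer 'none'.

Gen 0: 000100001001
Gen 1 (rule 57): 110011100100
Gen 2 (rule 218): 111111111010
Gen 3 (rule 110): 100000001110
Gen 4 (rule 57): 011111101001
Gen 5 (rule 218): 111111100110
Gen 6 (rule 110): 100000101110
Gen 7 (rule 57): 011110011001
Gen 8 (rule 218): 111111111110
Gen 9 (rule 110): 100000000010
Gen 10 (rule 57): 011111111001
Gen 11 (rule 218): 111111111110
Gen 12 (rule 110): 100000000010
Gen 13 (rule 57): 011111111001
Gen 14 (rule 218): 111111111110
Gen 15 (rule 110): 100000000010
Gen 16 (rule 57): 011111111001

Answer: 8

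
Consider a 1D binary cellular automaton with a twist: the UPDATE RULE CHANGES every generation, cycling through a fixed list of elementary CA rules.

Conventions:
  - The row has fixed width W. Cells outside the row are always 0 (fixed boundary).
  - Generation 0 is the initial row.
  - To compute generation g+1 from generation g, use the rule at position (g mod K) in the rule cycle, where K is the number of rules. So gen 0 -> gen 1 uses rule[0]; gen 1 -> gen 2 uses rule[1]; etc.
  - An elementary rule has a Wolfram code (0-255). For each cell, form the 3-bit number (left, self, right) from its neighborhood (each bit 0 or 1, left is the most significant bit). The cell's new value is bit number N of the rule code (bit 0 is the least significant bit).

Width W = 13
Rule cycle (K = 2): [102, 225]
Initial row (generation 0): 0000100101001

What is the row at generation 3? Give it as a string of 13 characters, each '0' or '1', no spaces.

Gen 0: 0000100101001
Gen 1 (rule 102): 0001101111011
Gen 2 (rule 225): 1100110111101
Gen 3 (rule 102): 0101011000111

Answer: 0101011000111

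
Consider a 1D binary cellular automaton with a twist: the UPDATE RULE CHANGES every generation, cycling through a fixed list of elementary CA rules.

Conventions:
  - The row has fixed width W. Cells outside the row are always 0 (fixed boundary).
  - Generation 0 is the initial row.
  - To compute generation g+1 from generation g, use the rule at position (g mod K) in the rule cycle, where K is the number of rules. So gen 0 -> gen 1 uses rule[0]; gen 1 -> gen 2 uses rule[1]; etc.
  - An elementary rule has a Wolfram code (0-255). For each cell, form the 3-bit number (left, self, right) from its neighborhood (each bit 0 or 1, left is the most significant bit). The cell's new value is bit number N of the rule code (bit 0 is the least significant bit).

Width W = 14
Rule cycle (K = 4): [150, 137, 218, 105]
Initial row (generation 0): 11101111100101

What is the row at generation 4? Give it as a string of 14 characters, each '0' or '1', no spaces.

Answer: 10000100000101

Derivation:
Gen 0: 11101111100101
Gen 1 (rule 150): 01000111011101
Gen 2 (rule 137): 00010110011000
Gen 3 (rule 218): 00100111111100
Gen 4 (rule 105): 10000100000101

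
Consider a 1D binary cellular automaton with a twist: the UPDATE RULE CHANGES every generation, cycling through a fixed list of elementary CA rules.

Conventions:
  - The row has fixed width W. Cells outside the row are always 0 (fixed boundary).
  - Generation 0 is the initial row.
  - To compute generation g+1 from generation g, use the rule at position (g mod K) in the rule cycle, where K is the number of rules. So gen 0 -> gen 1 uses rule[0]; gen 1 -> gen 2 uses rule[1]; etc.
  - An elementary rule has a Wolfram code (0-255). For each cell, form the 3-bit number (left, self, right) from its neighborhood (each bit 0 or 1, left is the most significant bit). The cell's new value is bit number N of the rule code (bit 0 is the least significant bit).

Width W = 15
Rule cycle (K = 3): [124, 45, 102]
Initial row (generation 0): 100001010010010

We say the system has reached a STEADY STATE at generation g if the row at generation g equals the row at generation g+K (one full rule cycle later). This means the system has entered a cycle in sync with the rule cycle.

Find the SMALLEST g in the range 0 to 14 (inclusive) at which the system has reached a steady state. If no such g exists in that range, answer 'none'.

Answer: none

Derivation:
Gen 0: 100001010010010
Gen 1 (rule 124): 110001111011011
Gen 2 (rule 45): 100101000110110
Gen 3 (rule 102): 101111001011010
Gen 4 (rule 124): 111001101111111
Gen 5 (rule 45): 100001011000000
Gen 6 (rule 102): 100011101000000
Gen 7 (rule 124): 110010111100000
Gen 8 (rule 45): 100011100001111
Gen 9 (rule 102): 100100100010001
Gen 10 (rule 124): 110110110011001
Gen 11 (rule 45): 101101100010001
Gen 12 (rule 102): 110110100110011
Gen 13 (rule 124): 111111110111011
Gen 14 (rule 45): 100000001100110
Gen 15 (rule 102): 100000010101010
Gen 16 (rule 124): 110000011111111
Gen 17 (rule 45): 100111010000000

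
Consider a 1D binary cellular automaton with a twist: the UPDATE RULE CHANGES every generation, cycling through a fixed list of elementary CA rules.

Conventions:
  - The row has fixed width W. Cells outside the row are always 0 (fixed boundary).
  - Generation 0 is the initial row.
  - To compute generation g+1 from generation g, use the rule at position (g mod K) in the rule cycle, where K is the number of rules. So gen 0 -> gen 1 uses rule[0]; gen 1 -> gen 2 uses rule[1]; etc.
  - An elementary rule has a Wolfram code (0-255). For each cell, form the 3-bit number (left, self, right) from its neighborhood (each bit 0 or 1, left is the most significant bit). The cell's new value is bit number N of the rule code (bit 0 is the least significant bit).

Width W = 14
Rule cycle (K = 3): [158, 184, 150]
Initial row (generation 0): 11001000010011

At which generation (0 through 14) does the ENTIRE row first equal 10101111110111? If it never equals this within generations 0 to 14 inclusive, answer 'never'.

Gen 0: 11001000010011
Gen 1 (rule 158): 10111100111110
Gen 2 (rule 184): 01111010111101
Gen 3 (rule 150): 10110010011001
Gen 4 (rule 158): 10101111110111
Gen 5 (rule 184): 01011111101110
Gen 6 (rule 150): 11001111000101
Gen 7 (rule 158): 10111110101101
Gen 8 (rule 184): 01111101011010
Gen 9 (rule 150): 10111001000011
Gen 10 (rule 158): 10110111100110
Gen 11 (rule 184): 01101111010101
Gen 12 (rule 150): 10000110010101
Gen 13 (rule 158): 11001101110101
Gen 14 (rule 184): 10101011101010

Answer: 4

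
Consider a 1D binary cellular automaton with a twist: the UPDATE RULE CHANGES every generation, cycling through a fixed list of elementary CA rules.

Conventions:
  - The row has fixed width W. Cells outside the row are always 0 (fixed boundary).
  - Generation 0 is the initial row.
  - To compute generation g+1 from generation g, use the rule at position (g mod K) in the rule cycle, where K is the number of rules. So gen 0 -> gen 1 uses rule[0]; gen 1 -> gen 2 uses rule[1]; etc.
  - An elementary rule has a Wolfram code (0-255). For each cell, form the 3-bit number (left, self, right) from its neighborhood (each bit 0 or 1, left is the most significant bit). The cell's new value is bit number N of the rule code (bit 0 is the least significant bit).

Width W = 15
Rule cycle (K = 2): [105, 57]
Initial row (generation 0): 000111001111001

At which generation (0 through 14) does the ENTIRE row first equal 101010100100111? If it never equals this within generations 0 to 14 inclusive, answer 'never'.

Gen 0: 000111001111001
Gen 1 (rule 105): 110101001001000
Gen 2 (rule 57): 101010100100111
Gen 3 (rule 105): 010101000000101
Gen 4 (rule 57): 001010111110010
Gen 5 (rule 105): 100101100010000
Gen 6 (rule 57): 010011011001111
Gen 7 (rule 105): 000011111001001
Gen 8 (rule 57): 111010000100100
Gen 9 (rule 105): 101100110000001
Gen 10 (rule 57): 011010101111100
Gen 11 (rule 105): 011101011000101
Gen 12 (rule 57): 010010110110010
Gen 13 (rule 105): 000001111110000
Gen 14 (rule 57): 111101000001111

Answer: 2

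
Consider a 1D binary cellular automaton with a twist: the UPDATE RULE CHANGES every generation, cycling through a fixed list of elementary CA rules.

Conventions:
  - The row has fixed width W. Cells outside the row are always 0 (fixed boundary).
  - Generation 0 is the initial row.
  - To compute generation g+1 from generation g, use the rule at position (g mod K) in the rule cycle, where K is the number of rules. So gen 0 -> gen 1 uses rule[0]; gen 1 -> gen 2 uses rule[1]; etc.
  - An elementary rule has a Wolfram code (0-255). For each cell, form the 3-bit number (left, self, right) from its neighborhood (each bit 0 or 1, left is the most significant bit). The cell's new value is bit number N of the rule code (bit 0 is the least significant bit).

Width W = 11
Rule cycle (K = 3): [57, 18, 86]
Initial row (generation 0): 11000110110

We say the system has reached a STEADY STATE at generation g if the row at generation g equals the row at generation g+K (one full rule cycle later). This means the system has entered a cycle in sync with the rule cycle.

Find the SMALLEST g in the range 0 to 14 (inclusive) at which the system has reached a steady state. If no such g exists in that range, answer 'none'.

Gen 0: 11000110110
Gen 1 (rule 57): 10110101101
Gen 2 (rule 18): 00000000000
Gen 3 (rule 86): 00000000000
Gen 4 (rule 57): 11111111111
Gen 5 (rule 18): 00000000000
Gen 6 (rule 86): 00000000000
Gen 7 (rule 57): 11111111111
Gen 8 (rule 18): 00000000000
Gen 9 (rule 86): 00000000000
Gen 10 (rule 57): 11111111111
Gen 11 (rule 18): 00000000000
Gen 12 (rule 86): 00000000000
Gen 13 (rule 57): 11111111111
Gen 14 (rule 18): 00000000000
Gen 15 (rule 86): 00000000000
Gen 16 (rule 57): 11111111111
Gen 17 (rule 18): 00000000000

Answer: 2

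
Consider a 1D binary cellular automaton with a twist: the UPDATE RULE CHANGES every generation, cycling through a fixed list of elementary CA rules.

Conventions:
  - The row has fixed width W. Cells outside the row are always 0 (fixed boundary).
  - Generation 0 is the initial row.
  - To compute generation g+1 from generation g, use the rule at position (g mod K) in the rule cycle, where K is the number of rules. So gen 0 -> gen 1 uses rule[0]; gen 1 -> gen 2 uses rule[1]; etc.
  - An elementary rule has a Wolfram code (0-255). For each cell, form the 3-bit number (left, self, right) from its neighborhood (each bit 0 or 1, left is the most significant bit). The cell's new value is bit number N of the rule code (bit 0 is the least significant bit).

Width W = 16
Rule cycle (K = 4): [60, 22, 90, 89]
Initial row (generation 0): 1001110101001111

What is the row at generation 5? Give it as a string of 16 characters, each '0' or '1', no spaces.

Answer: 1110110000111010

Derivation:
Gen 0: 1001110101001111
Gen 1 (rule 60): 1101001111101000
Gen 2 (rule 22): 0001110000001100
Gen 3 (rule 90): 0011011000011110
Gen 4 (rule 89): 1011011111010011
Gen 5 (rule 60): 1110110000111010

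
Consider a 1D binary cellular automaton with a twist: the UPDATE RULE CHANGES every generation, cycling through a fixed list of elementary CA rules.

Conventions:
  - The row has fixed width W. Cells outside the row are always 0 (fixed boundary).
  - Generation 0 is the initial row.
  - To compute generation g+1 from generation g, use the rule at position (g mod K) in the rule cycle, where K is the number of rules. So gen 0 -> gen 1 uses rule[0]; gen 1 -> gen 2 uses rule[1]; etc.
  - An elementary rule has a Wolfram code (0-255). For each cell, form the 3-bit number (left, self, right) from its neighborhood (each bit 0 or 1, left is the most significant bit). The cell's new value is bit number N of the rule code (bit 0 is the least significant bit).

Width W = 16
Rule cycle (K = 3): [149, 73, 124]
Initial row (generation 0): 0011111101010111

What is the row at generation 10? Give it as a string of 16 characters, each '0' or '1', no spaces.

Answer: 0010110011100001

Derivation:
Gen 0: 0011111101010111
Gen 1 (rule 149): 1001111001010010
Gen 2 (rule 73): 0001001000000000
Gen 3 (rule 124): 0001101100000000
Gen 4 (rule 149): 1100000011111111
Gen 5 (rule 73): 1101111010000001
Gen 6 (rule 124): 1111001111000001
Gen 7 (rule 149): 0110100110111101
Gen 8 (rule 73): 0110000110100100
Gen 9 (rule 124): 0111000111110110
Gen 10 (rule 149): 0010110011100001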